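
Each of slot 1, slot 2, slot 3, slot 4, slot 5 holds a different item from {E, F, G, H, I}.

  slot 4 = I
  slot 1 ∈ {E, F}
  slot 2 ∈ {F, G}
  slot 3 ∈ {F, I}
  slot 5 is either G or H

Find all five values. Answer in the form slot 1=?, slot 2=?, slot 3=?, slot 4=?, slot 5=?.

slot 1=E, slot 2=G, slot 3=F, slot 4=I, slot 5=H

slot 4 has just one choice, so slot 4 = I. Eliminate I elsewhere: slot 3.
slot 3 has just one choice, so slot 3 = F. Strike F from slot 1, slot 2.
That leaves slot 1 = E.
That leaves slot 2 = G. Remove G from slot 5.
slot 5 has just one choice, so slot 5 = H.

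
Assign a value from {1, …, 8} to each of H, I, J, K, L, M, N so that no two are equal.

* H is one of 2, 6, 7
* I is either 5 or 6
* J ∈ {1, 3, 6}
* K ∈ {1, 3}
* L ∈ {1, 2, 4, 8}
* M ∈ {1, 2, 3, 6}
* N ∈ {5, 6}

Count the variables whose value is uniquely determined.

2

The 2 variables I and N are confined to {5, 6}, which locks those values in; drop them from H, J, M.
J and K share exactly the 2 values {1, 3}; by pigeonhole those values go to them, so strike 1, 3 from L, M.
M has just one choice, so M = 2. Strike 2 from H, L.
H must be 7 (only option left).
Determined: H=7, M=2. The other variables each still have more than one consistent value. That makes 2.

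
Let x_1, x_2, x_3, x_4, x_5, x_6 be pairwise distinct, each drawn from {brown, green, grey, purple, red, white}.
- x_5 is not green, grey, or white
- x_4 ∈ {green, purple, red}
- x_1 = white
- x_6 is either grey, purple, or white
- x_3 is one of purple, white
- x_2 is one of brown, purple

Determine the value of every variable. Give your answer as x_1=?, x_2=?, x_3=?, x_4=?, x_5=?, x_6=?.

x_1=white, x_2=brown, x_3=purple, x_4=green, x_5=red, x_6=grey

x_1 has just one choice, so x_1 = white. Strike white from x_3, x_6.
x_3's domain is down to {purple}, so x_3 = purple. Strike purple from x_2, x_4, x_5, x_6.
That leaves x_6 = grey.
x_2 must be brown (only option left). Remove brown from x_5.
x_5 has just one choice, so x_5 = red. Strike red from x_4.
x_4's domain is down to {green}, so x_4 = green.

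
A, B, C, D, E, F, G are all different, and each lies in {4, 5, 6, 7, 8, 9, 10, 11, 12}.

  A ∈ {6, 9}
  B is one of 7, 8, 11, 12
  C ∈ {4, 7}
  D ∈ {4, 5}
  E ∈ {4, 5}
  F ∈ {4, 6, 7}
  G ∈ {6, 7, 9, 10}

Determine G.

10

D and E share exactly the 2 values {4, 5}; by pigeonhole those values go to them, so strike 4, 5 from C, F.
C must be 7 (only option left). Eliminate 7 elsewhere: B, F, G.
F's domain is down to {6}, so F = 6. So A, G can't be 6.
That leaves A = 9. Strike 9 from G.
So G = 10.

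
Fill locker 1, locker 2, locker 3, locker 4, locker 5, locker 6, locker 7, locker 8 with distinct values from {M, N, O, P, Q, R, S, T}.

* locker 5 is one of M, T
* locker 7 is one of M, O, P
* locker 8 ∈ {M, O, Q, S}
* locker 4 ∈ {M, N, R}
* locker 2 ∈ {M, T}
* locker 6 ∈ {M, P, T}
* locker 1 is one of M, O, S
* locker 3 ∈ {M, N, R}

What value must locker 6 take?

P

The 8 variables together cover exactly {M, N, O, P, Q, R, S, T} — 8 values for 8 variables — and Q appears only in locker 8's list, so locker 8 = Q.
The 7 still-open variables together cover exactly {M, N, O, P, R, S, T} — 7 values for 7 variables — and S appears only in locker 1's list, so locker 1 = S.
The 6 still-open variables together cover exactly {M, N, O, P, R, T} — 6 values for 6 variables — and O appears only in locker 7's list, so locker 7 = O.
Among the 5 still-open variables, P fits only locker 6 (and all 5 values in {M, N, P, R, T} must be used), so locker 6 = P.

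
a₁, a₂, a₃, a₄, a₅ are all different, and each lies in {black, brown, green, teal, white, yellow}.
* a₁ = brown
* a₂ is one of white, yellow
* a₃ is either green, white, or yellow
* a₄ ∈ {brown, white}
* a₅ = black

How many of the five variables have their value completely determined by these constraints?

a₁ must be brown (only option left). Remove brown from a₄.
a₄ must be white (only option left). Eliminate white elsewhere: a₂, a₃.
a₅ must be black (only option left).
a₂'s domain is down to {yellow}, so a₂ = yellow. Remove yellow from a₃.
That leaves a₃ = green.
Every variable is fixed: a₁=brown, a₂=yellow, a₃=green, a₄=white, a₅=black. That makes 5.

5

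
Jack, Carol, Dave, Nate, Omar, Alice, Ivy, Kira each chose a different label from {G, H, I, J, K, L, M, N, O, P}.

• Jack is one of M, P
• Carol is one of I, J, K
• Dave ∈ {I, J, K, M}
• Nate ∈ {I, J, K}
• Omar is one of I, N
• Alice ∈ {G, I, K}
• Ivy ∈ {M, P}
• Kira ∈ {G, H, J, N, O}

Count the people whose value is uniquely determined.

Jack and Ivy between them cover only {M, P} — a naked pair. Remove those values from Dave.
The 3 variables Carol, Dave, Nate are confined to {I, J, K}, which locks those values in; drop them from Omar, Alice, Kira.
Omar's domain is down to {N}, so Omar = N. Eliminate N elsewhere: Kira.
Alice must be G (only option left). Remove G from Kira.
Determined: Omar=N, Alice=G. The other people each still have more than one consistent value. That makes 2.

2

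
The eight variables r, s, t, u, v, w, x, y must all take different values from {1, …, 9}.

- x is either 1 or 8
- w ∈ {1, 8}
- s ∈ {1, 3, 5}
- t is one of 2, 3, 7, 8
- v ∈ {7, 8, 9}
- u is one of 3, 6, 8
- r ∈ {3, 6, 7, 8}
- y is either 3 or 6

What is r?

7

Among the 8 variables, 2 fits only t (and all 8 values in {1, 2, 3, 5, 6, 7, 8, 9} must be used), so t = 2.
The 7 still-open variables together cover exactly {1, 3, 5, 6, 7, 8, 9} — 7 values for 7 variables — and 5 appears only in s's list, so s = 5.
The 6 still-open variables together cover exactly {1, 3, 6, 7, 8, 9} — 6 values for 6 variables — and 9 appears only in v's list, so v = 9.
The 5 still-open variables draw from only 5 values {1, 3, 6, 7, 8}, so each is used; only r can be 7, hence r = 7.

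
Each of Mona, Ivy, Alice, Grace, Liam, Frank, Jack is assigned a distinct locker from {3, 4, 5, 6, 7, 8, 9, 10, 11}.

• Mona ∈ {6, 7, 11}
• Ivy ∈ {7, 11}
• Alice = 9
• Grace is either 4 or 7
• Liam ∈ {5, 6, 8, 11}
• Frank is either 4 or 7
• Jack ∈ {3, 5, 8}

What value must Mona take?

Alice's domain is down to {9}, so Alice = 9.
Grace and Frank share exactly the 2 values {4, 7}; by pigeonhole those values go to them, so strike 4, 7 from Mona, Ivy.
Ivy's domain is down to {11}, so Ivy = 11. Remove 11 from Mona, Liam.
So Mona = 6.

6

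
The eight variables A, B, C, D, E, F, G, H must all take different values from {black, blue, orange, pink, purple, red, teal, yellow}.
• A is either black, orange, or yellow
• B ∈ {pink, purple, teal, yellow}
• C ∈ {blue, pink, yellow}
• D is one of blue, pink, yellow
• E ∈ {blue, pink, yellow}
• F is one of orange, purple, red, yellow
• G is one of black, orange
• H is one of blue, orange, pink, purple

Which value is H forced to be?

purple

The 8 variables together cover exactly {black, blue, orange, pink, purple, red, teal, yellow} — 8 values for 8 variables — and red appears only in F's list, so F = red.
The 7 still-open variables draw from only 7 values {black, blue, orange, pink, purple, teal, yellow}, so each is used; only B can be teal, hence B = teal.
The 6 still-open variables together cover exactly {black, blue, orange, pink, purple, yellow} — 6 values for 6 variables — and purple appears only in H's list, so H = purple.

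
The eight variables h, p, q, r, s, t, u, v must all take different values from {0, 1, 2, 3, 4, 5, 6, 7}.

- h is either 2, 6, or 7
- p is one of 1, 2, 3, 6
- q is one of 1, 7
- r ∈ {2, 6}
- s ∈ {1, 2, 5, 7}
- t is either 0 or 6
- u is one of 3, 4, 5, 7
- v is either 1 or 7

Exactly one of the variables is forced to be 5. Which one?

Among the 8 variables, 0 fits only t (and all 8 values in {0, 1, 2, 3, 4, 5, 6, 7} must be used), so t = 0.
Among the 7 still-open variables, 4 fits only u (and all 7 values in {1, 2, 3, 4, 5, 6, 7} must be used), so u = 4.
Among the 6 still-open variables, 3 fits only p (and all 6 values in {1, 2, 3, 5, 6, 7} must be used), so p = 3.
The 5 still-open variables together cover exactly {1, 2, 5, 6, 7} — 5 values for 5 variables — and 5 appears only in s's list, so s = 5.

s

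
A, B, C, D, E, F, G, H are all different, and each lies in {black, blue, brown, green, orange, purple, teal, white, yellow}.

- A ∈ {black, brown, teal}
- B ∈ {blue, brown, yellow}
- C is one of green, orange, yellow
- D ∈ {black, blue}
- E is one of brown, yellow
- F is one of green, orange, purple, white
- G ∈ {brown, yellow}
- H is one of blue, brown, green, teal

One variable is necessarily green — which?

H

E and G share exactly the 2 values {brown, yellow}; by pigeonhole those values go to them, so strike brown, yellow from A, B, C, H.
B must be blue (only option left). Strike blue from D, H.
D's domain is down to {black}, so D = black. Eliminate black elsewhere: A.
A has just one choice, so A = teal. Eliminate teal elsewhere: H.
So green goes to H.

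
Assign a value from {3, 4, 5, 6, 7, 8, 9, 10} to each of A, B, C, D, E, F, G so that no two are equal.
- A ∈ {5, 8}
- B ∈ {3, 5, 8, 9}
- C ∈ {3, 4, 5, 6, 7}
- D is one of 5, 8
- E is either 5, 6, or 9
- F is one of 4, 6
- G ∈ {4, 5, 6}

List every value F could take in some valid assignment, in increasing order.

4, 6

The 7 variables draw from only 7 values {3, 4, 5, 6, 7, 8, 9}, so each is used; only C can be 7, hence C = 7.
Among the 6 still-open variables, 3 fits only B (and all 6 values in {3, 4, 5, 6, 8, 9} must be used), so B = 3.
Among the 5 still-open variables, 9 fits only E (and all 5 values in {4, 5, 6, 8, 9} must be used), so E = 9.
A and D share exactly the 2 values {5, 8}; by pigeonhole those values go to them, so strike 5, 8 from G.
No further eliminations apply; F can still be any of 4, 6.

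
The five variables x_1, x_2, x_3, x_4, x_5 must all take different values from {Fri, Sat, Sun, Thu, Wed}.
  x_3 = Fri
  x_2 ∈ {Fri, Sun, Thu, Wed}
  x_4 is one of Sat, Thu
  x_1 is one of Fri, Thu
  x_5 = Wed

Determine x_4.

x_3 must be Fri (only option left). So x_1, x_2 can't be Fri.
x_5's domain is down to {Wed}, so x_5 = Wed. Remove Wed from x_2.
That leaves x_1 = Thu. Remove Thu from x_2, x_4.
So x_4 = Sat.

Sat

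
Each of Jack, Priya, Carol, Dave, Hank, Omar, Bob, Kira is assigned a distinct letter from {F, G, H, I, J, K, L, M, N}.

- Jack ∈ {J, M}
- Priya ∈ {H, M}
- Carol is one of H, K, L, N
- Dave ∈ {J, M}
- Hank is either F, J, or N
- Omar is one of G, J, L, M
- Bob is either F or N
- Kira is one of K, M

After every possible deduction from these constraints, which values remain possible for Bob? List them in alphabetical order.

The 8 variables draw from only 8 values {F, G, H, J, K, L, M, N}, so each is used; only Omar can be G, hence Omar = G.
The 7 still-open variables draw from only 7 values {F, H, J, K, L, M, N}, so each is used; only Carol can be L, hence Carol = L.
The 6 still-open variables together cover exactly {F, H, J, K, M, N} — 6 values for 6 variables — and H appears only in Priya's list, so Priya = H.
The 5 still-open variables together cover exactly {F, J, K, M, N} — 5 values for 5 variables — and K appears only in Kira's list, so Kira = K.
Jack and Dave between them cover only {J, M} — a naked pair. Remove those values from Hank.
No further eliminations apply; Bob can still be any of F, N.

F, N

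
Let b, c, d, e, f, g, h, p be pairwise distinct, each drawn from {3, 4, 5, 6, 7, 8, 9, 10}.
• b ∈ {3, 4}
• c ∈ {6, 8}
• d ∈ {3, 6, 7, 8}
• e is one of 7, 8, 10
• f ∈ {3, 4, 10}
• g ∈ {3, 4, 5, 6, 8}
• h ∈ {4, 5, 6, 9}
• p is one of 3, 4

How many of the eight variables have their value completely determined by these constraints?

The 8 variables together cover exactly {3, 4, 5, 6, 7, 8, 9, 10} — 8 values for 8 variables — and 9 appears only in h's list, so h = 9.
The 7 still-open variables draw from only 7 values {3, 4, 5, 6, 7, 8, 10}, so each is used; only g can be 5, hence g = 5.
The 2 variables b and p are confined to {3, 4}, which locks those values in; drop them from d, f.
f's domain is down to {10}, so f = 10. So e can't be 10.
Determined: f=10, g=5, h=9. The other variables each still have more than one consistent value. That makes 3.

3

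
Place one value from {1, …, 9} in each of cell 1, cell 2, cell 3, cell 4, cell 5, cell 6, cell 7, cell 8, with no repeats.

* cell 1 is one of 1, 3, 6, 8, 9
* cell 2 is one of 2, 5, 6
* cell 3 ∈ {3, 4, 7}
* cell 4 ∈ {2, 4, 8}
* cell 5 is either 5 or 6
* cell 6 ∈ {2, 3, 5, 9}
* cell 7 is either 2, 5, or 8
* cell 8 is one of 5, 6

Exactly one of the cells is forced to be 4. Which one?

cell 4

cell 5 and cell 8 between them cover only {5, 6} — a naked pair. Remove those values from cell 1, cell 2, cell 6, cell 7.
cell 2 must be 2 (only option left). So cell 4, cell 6, cell 7 can't be 2.
That leaves cell 7 = 8. Remove 8 from cell 1, cell 4.
So 4 goes to cell 4.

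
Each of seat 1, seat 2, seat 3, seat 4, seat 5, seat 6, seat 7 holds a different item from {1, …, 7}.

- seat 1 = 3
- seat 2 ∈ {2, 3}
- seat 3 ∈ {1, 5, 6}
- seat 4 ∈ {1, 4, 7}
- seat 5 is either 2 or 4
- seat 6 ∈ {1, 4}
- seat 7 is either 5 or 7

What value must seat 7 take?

5

seat 1 must be 3 (only option left). Strike 3 from seat 2.
That leaves seat 2 = 2. Strike 2 from seat 5.
seat 5's domain is down to {4}, so seat 5 = 4. Strike 4 from seat 4, seat 6.
seat 6 must be 1 (only option left). Remove 1 from seat 3, seat 4.
seat 4 has just one choice, so seat 4 = 7. So seat 7 can't be 7.
So seat 7 = 5.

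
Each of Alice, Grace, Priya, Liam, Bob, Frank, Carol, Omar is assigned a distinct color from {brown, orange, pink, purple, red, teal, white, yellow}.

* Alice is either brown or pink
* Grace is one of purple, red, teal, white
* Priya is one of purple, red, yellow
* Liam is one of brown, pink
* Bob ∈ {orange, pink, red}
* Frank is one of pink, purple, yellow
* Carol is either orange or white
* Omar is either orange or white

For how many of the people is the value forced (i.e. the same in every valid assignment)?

2

The 8 variables draw from only 8 values {brown, orange, pink, purple, red, teal, white, yellow}, so each is used; only Grace can be teal, hence Grace = teal.
Alice and Liam share exactly the 2 values {brown, pink}; by pigeonhole those values go to them, so strike brown, pink from Bob, Frank.
The 2 variables Carol and Omar are confined to {orange, white}, which locks those values in; drop them from Bob.
That leaves Bob = red. So Priya can't be red.
Determined: Grace=teal, Bob=red. The other people each still have more than one consistent value. That makes 2.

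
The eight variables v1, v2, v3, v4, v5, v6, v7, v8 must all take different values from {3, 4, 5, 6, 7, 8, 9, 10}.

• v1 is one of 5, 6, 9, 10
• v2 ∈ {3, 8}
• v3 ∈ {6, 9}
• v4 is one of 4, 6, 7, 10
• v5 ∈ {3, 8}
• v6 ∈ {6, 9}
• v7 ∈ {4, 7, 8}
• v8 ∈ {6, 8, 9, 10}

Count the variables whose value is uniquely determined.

2

Among the 8 variables, 5 fits only v1 (and all 8 values in {3, 4, 5, 6, 7, 8, 9, 10} must be used), so v1 = 5.
v2 and v5 between them cover only {3, 8} — a naked pair. Remove those values from v7, v8.
v3 and v6 between them cover only {6, 9} — a naked pair. Remove those values from v4, v8.
v8's domain is down to {10}, so v8 = 10. So v4 can't be 10.
Determined: v1=5, v8=10. The other variables each still have more than one consistent value. That makes 2.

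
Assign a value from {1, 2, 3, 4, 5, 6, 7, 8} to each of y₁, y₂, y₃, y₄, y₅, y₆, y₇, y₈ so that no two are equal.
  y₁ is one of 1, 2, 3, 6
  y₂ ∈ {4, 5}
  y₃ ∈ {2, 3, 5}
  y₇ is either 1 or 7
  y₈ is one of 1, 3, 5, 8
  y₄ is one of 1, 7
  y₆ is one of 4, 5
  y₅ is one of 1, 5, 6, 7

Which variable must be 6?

The 8 variables draw from only 8 values {1, 2, 3, 4, 5, 6, 7, 8}, so each is used; only y₈ can be 8, hence y₈ = 8.
The 2 variables y₂ and y₆ are confined to {4, 5}, which locks those values in; drop them from y₃, y₅.
y₄ and y₇ between them cover only {1, 7} — a naked pair. Remove those values from y₁, y₅.
So 6 goes to y₅.

y₅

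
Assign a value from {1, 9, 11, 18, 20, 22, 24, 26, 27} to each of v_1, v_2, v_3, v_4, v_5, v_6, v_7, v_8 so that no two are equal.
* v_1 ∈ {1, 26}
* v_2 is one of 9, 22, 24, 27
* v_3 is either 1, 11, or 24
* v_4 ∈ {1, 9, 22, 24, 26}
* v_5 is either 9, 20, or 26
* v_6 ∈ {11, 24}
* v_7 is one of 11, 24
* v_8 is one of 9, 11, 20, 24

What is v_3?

1

The 8 variables together cover exactly {1, 9, 11, 20, 22, 24, 26, 27} — 8 values for 8 variables — and 27 appears only in v_2's list, so v_2 = 27.
The 7 still-open variables draw from only 7 values {1, 9, 11, 20, 22, 24, 26}, so each is used; only v_4 can be 22, hence v_4 = 22.
v_6 and v_7 share exactly the 2 values {11, 24}; by pigeonhole those values go to them, so strike 11, 24 from v_3, v_8.
So v_3 = 1.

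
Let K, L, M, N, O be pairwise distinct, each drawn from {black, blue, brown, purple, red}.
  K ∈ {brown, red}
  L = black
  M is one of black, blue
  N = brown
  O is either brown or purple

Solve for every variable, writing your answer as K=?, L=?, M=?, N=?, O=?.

L has just one choice, so L = black. Remove black from M.
M must be blue (only option left).
That leaves N = brown. Remove brown from K, O.
That leaves O = purple.
That leaves K = red.

K=red, L=black, M=blue, N=brown, O=purple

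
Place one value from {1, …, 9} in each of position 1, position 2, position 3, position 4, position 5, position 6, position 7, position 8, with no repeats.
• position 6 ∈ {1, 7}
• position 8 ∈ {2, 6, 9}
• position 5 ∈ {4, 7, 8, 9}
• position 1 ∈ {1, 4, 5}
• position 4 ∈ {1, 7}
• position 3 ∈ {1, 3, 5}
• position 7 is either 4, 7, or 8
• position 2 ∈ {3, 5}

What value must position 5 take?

The 2 variables position 4 and position 6 are confined to {1, 7}, which locks those values in; drop them from position 1, position 3, position 5, position 7.
position 2 and position 3 share exactly the 2 values {3, 5}; by pigeonhole those values go to them, so strike 3, 5 from position 1.
position 1's domain is down to {4}, so position 1 = 4. Eliminate 4 elsewhere: position 5, position 7.
That leaves position 7 = 8. Eliminate 8 elsewhere: position 5.
So position 5 = 9.

9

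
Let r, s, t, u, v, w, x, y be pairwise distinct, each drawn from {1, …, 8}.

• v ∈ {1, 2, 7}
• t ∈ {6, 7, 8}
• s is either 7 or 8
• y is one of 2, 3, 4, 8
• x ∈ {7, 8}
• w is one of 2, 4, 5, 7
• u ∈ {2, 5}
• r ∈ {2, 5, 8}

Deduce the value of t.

Among the 8 variables, 1 fits only v (and all 8 values in {1, 2, 3, 4, 5, 6, 7, 8} must be used), so v = 1.
The 7 still-open variables draw from only 7 values {2, 3, 4, 5, 6, 7, 8}, so each is used; only y can be 3, hence y = 3.
The 6 still-open variables together cover exactly {2, 4, 5, 6, 7, 8} — 6 values for 6 variables — and 4 appears only in w's list, so w = 4.
Among the 5 still-open variables, 6 fits only t (and all 5 values in {2, 5, 6, 7, 8} must be used), so t = 6.

6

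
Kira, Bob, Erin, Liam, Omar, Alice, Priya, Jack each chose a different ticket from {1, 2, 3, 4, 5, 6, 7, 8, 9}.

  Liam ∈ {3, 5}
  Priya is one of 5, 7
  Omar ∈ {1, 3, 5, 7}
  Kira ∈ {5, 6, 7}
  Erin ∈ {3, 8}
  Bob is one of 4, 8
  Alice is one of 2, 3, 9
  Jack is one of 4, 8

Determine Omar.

1

Bob and Jack between them cover only {4, 8} — a naked pair. Remove those values from Erin.
Erin's domain is down to {3}, so Erin = 3. Eliminate 3 elsewhere: Liam, Omar, Alice.
Liam has just one choice, so Liam = 5. Strike 5 from Kira, Omar, Priya.
Priya's domain is down to {7}, so Priya = 7. Strike 7 from Kira, Omar.
So Omar = 1.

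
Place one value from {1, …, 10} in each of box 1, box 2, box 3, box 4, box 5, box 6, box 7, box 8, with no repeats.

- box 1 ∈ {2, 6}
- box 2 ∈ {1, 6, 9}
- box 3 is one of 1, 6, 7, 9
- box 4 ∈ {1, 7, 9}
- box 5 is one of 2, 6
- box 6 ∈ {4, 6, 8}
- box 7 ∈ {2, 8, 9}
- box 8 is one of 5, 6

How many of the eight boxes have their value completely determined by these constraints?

Among the 8 variables, 4 fits only box 6 (and all 8 values in {1, 2, 4, 5, 6, 7, 8, 9} must be used), so box 6 = 4.
The 7 still-open variables together cover exactly {1, 2, 5, 6, 7, 8, 9} — 7 values for 7 variables — and 5 appears only in box 8's list, so box 8 = 5.
The 6 still-open variables together cover exactly {1, 2, 6, 7, 8, 9} — 6 values for 6 variables — and 8 appears only in box 7's list, so box 7 = 8.
box 1 and box 5 between them cover only {2, 6} — a naked pair. Remove those values from box 2, box 3.
Determined: box 6=4, box 7=8, box 8=5. The other boxes each still have more than one consistent value. That makes 3.

3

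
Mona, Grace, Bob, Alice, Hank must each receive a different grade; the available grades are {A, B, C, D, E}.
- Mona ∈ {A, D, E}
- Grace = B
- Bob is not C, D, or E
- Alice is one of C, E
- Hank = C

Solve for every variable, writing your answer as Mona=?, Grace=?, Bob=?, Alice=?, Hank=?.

Mona=D, Grace=B, Bob=A, Alice=E, Hank=C

Grace has just one choice, so Grace = B. So Bob can't be B.
That leaves Bob = A. Eliminate A elsewhere: Mona.
Hank has just one choice, so Hank = C. So Alice can't be C.
Alice must be E (only option left). Remove E from Mona.
That leaves Mona = D.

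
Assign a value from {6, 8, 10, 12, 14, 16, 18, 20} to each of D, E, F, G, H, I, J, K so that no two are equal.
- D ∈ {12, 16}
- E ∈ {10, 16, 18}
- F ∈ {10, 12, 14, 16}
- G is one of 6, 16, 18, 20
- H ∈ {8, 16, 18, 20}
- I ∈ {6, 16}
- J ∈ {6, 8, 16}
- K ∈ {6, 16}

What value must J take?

8

Among the 8 variables, 14 fits only F (and all 8 values in {6, 8, 10, 12, 14, 16, 18, 20} must be used), so F = 14.
The 7 still-open variables together cover exactly {6, 8, 10, 12, 16, 18, 20} — 7 values for 7 variables — and 10 appears only in E's list, so E = 10.
The 6 still-open variables together cover exactly {6, 8, 12, 16, 18, 20} — 6 values for 6 variables — and 12 appears only in D's list, so D = 12.
I and K between them cover only {6, 16} — a naked pair. Remove those values from G, H, J.
So J = 8.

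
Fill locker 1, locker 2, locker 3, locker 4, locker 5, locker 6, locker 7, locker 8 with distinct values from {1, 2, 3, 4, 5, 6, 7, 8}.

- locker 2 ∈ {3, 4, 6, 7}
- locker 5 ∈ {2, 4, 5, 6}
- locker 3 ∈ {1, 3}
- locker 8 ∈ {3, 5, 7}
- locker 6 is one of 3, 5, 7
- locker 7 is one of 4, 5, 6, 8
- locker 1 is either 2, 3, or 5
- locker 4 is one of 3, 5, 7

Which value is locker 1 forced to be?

2

The 8 variables draw from only 8 values {1, 2, 3, 4, 5, 6, 7, 8}, so each is used; only locker 3 can be 1, hence locker 3 = 1.
The 7 still-open variables together cover exactly {2, 3, 4, 5, 6, 7, 8} — 7 values for 7 variables — and 8 appears only in locker 7's list, so locker 7 = 8.
locker 4, locker 6, locker 8 share exactly the 3 values {3, 5, 7}; by pigeonhole those values go to them, so strike 3, 5, 7 from locker 1, locker 2, locker 5.
So locker 1 = 2.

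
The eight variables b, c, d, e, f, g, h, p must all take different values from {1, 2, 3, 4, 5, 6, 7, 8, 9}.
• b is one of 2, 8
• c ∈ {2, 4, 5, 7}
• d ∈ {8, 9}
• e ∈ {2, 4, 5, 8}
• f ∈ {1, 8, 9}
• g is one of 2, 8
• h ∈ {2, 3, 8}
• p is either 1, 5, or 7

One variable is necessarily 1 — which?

f

Among the 8 variables, 3 fits only h (and all 8 values in {1, 2, 3, 4, 5, 7, 8, 9} must be used), so h = 3.
The 2 variables b and g are confined to {2, 8}, which locks those values in; drop them from c, d, e, f.
d must be 9 (only option left). Remove 9 from f.
So 1 goes to f.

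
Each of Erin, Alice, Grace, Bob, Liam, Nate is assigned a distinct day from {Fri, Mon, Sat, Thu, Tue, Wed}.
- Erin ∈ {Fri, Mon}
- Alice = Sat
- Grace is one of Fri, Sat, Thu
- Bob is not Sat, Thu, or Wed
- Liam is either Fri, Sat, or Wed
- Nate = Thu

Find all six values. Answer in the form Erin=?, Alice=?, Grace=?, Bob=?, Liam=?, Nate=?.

Erin=Mon, Alice=Sat, Grace=Fri, Bob=Tue, Liam=Wed, Nate=Thu

Alice must be Sat (only option left). Remove Sat from Grace, Liam.
That leaves Nate = Thu. Remove Thu from Grace.
Grace has just one choice, so Grace = Fri. So Erin, Bob, Liam can't be Fri.
Liam must be Wed (only option left).
Erin has just one choice, so Erin = Mon. Eliminate Mon elsewhere: Bob.
Bob's domain is down to {Tue}, so Bob = Tue.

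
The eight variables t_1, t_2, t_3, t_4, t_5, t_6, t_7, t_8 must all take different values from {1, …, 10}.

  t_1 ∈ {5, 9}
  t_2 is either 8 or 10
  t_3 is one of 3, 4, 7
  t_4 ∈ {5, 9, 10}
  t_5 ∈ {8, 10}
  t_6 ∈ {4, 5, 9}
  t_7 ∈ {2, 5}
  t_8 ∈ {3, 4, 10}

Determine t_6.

4

The 8 variables draw from only 8 values {2, 3, 4, 5, 7, 8, 9, 10}, so each is used; only t_7 can be 2, hence t_7 = 2.
Among the 7 still-open variables, 7 fits only t_3 (and all 7 values in {3, 4, 5, 7, 8, 9, 10} must be used), so t_3 = 7.
The 6 still-open variables together cover exactly {3, 4, 5, 8, 9, 10} — 6 values for 6 variables — and 3 appears only in t_8's list, so t_8 = 3.
The 5 still-open variables draw from only 5 values {4, 5, 8, 9, 10}, so each is used; only t_6 can be 4, hence t_6 = 4.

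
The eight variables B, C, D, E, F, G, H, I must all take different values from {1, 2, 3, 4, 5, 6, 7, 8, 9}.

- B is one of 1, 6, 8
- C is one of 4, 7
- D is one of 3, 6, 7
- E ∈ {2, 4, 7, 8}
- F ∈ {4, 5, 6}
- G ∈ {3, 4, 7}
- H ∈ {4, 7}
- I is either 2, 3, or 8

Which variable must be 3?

The 8 variables draw from only 8 values {1, 2, 3, 4, 5, 6, 7, 8}, so each is used; only B can be 1, hence B = 1.
Among the 7 still-open variables, 5 fits only F (and all 7 values in {2, 3, 4, 5, 6, 7, 8} must be used), so F = 5.
The 6 still-open variables draw from only 6 values {2, 3, 4, 6, 7, 8}, so each is used; only D can be 6, hence D = 6.
The 2 variables C and H are confined to {4, 7}, which locks those values in; drop them from E, G.
So 3 goes to G.

G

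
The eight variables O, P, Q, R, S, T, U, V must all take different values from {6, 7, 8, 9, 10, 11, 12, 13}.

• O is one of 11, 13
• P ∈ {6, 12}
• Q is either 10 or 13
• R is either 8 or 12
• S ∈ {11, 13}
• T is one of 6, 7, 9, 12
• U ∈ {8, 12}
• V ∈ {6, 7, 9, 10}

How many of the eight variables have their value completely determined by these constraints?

The 2 variables O and S are confined to {11, 13}, which locks those values in; drop them from Q.
That leaves Q = 10. Remove 10 from V.
R and U share exactly the 2 values {8, 12}; by pigeonhole those values go to them, so strike 8, 12 from P, T.
P has just one choice, so P = 6. Eliminate 6 elsewhere: T, V.
Determined: P=6, Q=10. The other variables each still have more than one consistent value. That makes 2.

2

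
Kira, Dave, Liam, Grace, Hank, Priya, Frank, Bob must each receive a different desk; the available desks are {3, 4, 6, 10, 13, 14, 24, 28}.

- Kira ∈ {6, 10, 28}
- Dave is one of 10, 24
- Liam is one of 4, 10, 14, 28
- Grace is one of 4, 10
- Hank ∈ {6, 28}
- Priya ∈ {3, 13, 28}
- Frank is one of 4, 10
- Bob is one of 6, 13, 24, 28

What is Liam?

14

Among the 8 variables, 3 fits only Priya (and all 8 values in {3, 4, 6, 10, 13, 14, 24, 28} must be used), so Priya = 3.
Among the 7 still-open variables, 13 fits only Bob (and all 7 values in {4, 6, 10, 13, 14, 24, 28} must be used), so Bob = 13.
The 6 still-open variables together cover exactly {4, 6, 10, 14, 24, 28} — 6 values for 6 variables — and 14 appears only in Liam's list, so Liam = 14.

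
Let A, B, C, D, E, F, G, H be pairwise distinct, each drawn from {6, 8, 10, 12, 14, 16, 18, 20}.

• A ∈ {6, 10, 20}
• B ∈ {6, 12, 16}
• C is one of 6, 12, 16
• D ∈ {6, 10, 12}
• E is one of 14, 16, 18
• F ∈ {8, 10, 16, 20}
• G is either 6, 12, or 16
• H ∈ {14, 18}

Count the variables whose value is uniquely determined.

3

The 8 variables together cover exactly {6, 8, 10, 12, 14, 16, 18, 20} — 8 values for 8 variables — and 8 appears only in F's list, so F = 8.
The 7 still-open variables together cover exactly {6, 10, 12, 14, 16, 18, 20} — 7 values for 7 variables — and 20 appears only in A's list, so A = 20.
The 6 still-open variables together cover exactly {6, 10, 12, 14, 16, 18} — 6 values for 6 variables — and 10 appears only in D's list, so D = 10.
The 3 variables B, C, G are confined to {6, 12, 16}, which locks those values in; drop them from E.
Determined: A=20, D=10, F=8. The other variables each still have more than one consistent value. That makes 3.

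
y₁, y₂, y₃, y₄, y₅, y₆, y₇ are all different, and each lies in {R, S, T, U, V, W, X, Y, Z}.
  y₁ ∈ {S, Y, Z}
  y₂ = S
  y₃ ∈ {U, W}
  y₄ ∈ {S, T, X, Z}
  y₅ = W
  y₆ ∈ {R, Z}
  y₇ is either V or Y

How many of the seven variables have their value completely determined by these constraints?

y₂'s domain is down to {S}, so y₂ = S. Eliminate S elsewhere: y₁, y₄.
y₅'s domain is down to {W}, so y₅ = W. Strike W from y₃.
That leaves y₃ = U.
Determined: y₂=S, y₃=U, y₅=W. The other variables each still have more than one consistent value. That makes 3.

3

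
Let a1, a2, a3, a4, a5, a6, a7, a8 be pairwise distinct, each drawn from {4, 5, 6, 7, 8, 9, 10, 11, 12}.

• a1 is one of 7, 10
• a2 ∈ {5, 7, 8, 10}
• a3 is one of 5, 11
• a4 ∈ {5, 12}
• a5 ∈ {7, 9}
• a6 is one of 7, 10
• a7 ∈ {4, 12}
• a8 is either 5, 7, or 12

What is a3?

11

The 8 variables draw from only 8 values {4, 5, 7, 8, 9, 10, 11, 12}, so each is used; only a7 can be 4, hence a7 = 4.
The 7 still-open variables together cover exactly {5, 7, 8, 9, 10, 11, 12} — 7 values for 7 variables — and 8 appears only in a2's list, so a2 = 8.
The 6 still-open variables draw from only 6 values {5, 7, 9, 10, 11, 12}, so each is used; only a5 can be 9, hence a5 = 9.
Among the 5 still-open variables, 11 fits only a3 (and all 5 values in {5, 7, 10, 11, 12} must be used), so a3 = 11.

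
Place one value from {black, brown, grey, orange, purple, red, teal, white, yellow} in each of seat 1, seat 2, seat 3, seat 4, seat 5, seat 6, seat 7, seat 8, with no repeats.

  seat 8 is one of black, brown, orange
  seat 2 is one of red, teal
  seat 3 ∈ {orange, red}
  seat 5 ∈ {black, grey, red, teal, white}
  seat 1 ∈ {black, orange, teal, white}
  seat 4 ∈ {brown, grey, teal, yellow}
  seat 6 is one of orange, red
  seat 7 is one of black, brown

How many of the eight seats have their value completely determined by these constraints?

4

The 8 variables together cover exactly {black, brown, grey, orange, red, teal, white, yellow} — 8 values for 8 variables — and yellow appears only in seat 4's list, so seat 4 = yellow.
The 7 still-open variables draw from only 7 values {black, brown, grey, orange, red, teal, white}, so each is used; only seat 5 can be grey, hence seat 5 = grey.
The 6 still-open variables draw from only 6 values {black, brown, orange, red, teal, white}, so each is used; only seat 1 can be white, hence seat 1 = white.
Among the 5 still-open variables, teal fits only seat 2 (and all 5 values in {black, brown, orange, red, teal} must be used), so seat 2 = teal.
The 2 variables seat 3 and seat 6 are confined to {orange, red}, which locks those values in; drop them from seat 8.
Determined: seat 1=white, seat 2=teal, seat 4=yellow, seat 5=grey. The other seats each still have more than one consistent value. That makes 4.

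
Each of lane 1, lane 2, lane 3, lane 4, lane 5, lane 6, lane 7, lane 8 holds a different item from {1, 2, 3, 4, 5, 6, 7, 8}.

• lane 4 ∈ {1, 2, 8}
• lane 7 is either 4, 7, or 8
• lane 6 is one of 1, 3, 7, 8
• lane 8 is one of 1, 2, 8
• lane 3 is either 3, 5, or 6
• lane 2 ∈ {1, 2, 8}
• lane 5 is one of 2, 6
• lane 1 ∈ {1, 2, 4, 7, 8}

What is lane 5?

The 8 variables draw from only 8 values {1, 2, 3, 4, 5, 6, 7, 8}, so each is used; only lane 3 can be 5, hence lane 3 = 5.
The 7 still-open variables together cover exactly {1, 2, 3, 4, 6, 7, 8} — 7 values for 7 variables — and 3 appears only in lane 6's list, so lane 6 = 3.
Among the 6 still-open variables, 6 fits only lane 5 (and all 6 values in {1, 2, 4, 6, 7, 8} must be used), so lane 5 = 6.

6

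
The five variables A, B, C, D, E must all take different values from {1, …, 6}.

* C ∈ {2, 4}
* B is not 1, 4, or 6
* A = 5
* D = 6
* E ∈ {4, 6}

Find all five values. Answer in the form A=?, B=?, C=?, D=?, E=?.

A must be 5 (only option left). Strike 5 from B.
D has just one choice, so D = 6. Remove 6 from E.
E must be 4 (only option left). So C can't be 4.
C's domain is down to {2}, so C = 2. Strike 2 from B.
B's domain is down to {3}, so B = 3.

A=5, B=3, C=2, D=6, E=4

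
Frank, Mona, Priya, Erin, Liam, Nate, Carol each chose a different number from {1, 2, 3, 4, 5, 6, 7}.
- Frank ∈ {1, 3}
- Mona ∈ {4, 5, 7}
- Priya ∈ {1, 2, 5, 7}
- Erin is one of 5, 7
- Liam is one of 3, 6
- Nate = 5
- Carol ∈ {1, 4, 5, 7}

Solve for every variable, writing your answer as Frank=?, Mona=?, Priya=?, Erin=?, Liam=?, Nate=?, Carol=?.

Nate's domain is down to {5}, so Nate = 5. Eliminate 5 elsewhere: Mona, Priya, Erin, Carol.
That leaves Erin = 7. Strike 7 from Mona, Priya, Carol.
Mona must be 4 (only option left). So Carol can't be 4.
Carol has just one choice, so Carol = 1. Strike 1 from Frank, Priya.
Frank's domain is down to {3}, so Frank = 3. Remove 3 from Liam.
Priya's domain is down to {2}, so Priya = 2.
Liam must be 6 (only option left).

Frank=3, Mona=4, Priya=2, Erin=7, Liam=6, Nate=5, Carol=1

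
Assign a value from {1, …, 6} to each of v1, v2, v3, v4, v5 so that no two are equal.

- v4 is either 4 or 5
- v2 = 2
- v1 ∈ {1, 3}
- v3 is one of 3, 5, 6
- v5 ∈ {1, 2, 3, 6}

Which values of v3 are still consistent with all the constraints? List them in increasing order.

3, 5, 6

v2 has just one choice, so v2 = 2. Eliminate 2 elsewhere: v5.
No further eliminations apply; v3 can still be any of 3, 5, 6.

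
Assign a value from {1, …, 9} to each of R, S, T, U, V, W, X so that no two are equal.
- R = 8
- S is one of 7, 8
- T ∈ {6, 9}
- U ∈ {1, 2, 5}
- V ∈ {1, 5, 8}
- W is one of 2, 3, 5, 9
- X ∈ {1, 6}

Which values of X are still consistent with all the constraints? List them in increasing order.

R must be 8 (only option left). Eliminate 8 elsewhere: S, V.
That leaves S = 7.
No further eliminations apply; X can still be any of 1, 6.

1, 6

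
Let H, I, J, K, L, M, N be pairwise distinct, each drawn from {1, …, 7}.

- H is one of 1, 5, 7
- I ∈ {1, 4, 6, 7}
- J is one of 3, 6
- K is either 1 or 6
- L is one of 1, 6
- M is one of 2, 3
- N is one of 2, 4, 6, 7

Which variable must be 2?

The 7 variables draw from only 7 values {1, 2, 3, 4, 5, 6, 7}, so each is used; only H can be 5, hence H = 5.
K and L between them cover only {1, 6} — a naked pair. Remove those values from I, J, N.
J has just one choice, so J = 3. So M can't be 3.
So 2 goes to M.

M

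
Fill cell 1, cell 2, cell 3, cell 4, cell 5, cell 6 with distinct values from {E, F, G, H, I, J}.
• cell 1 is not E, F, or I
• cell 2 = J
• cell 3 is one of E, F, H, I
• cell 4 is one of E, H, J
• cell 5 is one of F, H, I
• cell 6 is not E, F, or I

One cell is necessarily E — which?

cell 2 must be J (only option left). Remove J from cell 1, cell 4, cell 6.
cell 1 and cell 6 between them cover only {G, H} — a naked pair. Remove those values from cell 3, cell 4, cell 5.
So E goes to cell 4.

cell 4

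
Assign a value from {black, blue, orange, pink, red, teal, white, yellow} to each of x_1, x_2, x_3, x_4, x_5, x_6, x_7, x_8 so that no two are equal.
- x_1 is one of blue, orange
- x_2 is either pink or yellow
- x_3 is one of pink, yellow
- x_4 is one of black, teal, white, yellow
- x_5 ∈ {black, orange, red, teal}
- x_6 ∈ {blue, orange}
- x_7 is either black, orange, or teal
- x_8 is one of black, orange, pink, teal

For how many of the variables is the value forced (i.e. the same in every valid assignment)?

2

Among the 8 variables, red fits only x_5 (and all 8 values in {black, blue, orange, pink, red, teal, white, yellow} must be used), so x_5 = red.
The 7 still-open variables draw from only 7 values {black, blue, orange, pink, teal, white, yellow}, so each is used; only x_4 can be white, hence x_4 = white.
The 2 variables x_1 and x_6 are confined to {blue, orange}, which locks those values in; drop them from x_7, x_8.
The 2 variables x_2 and x_3 are confined to {pink, yellow}, which locks those values in; drop them from x_8.
Determined: x_4=white, x_5=red. The other variables each still have more than one consistent value. That makes 2.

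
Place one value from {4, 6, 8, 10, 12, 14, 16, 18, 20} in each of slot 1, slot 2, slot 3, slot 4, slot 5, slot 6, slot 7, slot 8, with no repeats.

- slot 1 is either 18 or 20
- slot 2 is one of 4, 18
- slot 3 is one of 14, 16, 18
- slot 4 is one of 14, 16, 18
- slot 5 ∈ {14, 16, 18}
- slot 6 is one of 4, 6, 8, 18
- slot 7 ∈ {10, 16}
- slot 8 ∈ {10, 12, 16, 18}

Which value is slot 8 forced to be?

slot 3, slot 4, slot 5 between them cover only {14, 16, 18} — a naked triple. Remove those values from slot 1, slot 2, slot 6, slot 7, slot 8.
slot 1 must be 20 (only option left).
slot 2 has just one choice, so slot 2 = 4. Remove 4 from slot 6.
slot 7's domain is down to {10}, so slot 7 = 10. Eliminate 10 elsewhere: slot 8.
So slot 8 = 12.

12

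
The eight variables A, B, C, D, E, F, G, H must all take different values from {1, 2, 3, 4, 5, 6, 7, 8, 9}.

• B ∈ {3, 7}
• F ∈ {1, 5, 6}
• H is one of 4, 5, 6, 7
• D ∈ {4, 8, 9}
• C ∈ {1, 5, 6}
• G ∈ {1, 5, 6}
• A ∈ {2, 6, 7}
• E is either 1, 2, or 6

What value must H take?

4

C, F, G between them cover only {1, 5, 6} — a naked triple. Remove those values from A, E, H.
That leaves E = 2. Eliminate 2 elsewhere: A.
That leaves A = 7. So B, H can't be 7.
So H = 4.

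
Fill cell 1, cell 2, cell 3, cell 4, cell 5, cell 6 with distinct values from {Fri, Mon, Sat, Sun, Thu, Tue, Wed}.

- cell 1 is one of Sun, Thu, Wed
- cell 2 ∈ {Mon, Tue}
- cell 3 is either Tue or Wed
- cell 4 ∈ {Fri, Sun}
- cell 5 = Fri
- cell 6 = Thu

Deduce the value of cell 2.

cell 5's domain is down to {Fri}, so cell 5 = Fri. Remove Fri from cell 4.
cell 6's domain is down to {Thu}, so cell 6 = Thu. Remove Thu from cell 1.
cell 4 must be Sun (only option left). Remove Sun from cell 1.
cell 1's domain is down to {Wed}, so cell 1 = Wed. Eliminate Wed elsewhere: cell 3.
cell 3 must be Tue (only option left). Eliminate Tue elsewhere: cell 2.
So cell 2 = Mon.

Mon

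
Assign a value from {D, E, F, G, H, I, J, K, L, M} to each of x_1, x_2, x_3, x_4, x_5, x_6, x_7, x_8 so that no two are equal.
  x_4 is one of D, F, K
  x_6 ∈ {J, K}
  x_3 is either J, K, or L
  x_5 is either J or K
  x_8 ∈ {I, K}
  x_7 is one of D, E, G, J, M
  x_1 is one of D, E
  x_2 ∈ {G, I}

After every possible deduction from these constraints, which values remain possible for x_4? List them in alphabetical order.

x_5 and x_6 between them cover only {J, K} — a naked pair. Remove those values from x_3, x_4, x_7, x_8.
x_3 must be L (only option left).
x_8 must be I (only option left). Strike I from x_2.
x_2's domain is down to {G}, so x_2 = G. Eliminate G elsewhere: x_7.
No further eliminations apply; x_4 can still be any of D, F.

D, F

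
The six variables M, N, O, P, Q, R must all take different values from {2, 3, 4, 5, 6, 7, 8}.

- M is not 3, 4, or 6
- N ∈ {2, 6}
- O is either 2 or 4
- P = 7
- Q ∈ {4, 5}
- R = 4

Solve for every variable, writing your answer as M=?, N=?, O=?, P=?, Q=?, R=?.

P must be 7 (only option left). Eliminate 7 elsewhere: M.
R's domain is down to {4}, so R = 4. So O, Q can't be 4.
O's domain is down to {2}, so O = 2. Remove 2 from M, N.
Q's domain is down to {5}, so Q = 5. Remove 5 from M.
M has just one choice, so M = 8.
That leaves N = 6.

M=8, N=6, O=2, P=7, Q=5, R=4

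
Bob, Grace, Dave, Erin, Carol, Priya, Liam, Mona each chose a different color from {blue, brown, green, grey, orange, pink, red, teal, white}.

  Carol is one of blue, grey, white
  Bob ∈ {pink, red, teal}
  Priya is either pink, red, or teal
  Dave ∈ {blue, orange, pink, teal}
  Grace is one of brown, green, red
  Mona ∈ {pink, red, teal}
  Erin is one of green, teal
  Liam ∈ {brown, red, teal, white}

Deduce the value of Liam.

The 3 variables Bob, Priya, Mona are confined to {pink, red, teal}, which locks those values in; drop them from Grace, Dave, Erin, Liam.
Erin must be green (only option left). Strike green from Grace.
Grace has just one choice, so Grace = brown. So Liam can't be brown.
So Liam = white.

white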